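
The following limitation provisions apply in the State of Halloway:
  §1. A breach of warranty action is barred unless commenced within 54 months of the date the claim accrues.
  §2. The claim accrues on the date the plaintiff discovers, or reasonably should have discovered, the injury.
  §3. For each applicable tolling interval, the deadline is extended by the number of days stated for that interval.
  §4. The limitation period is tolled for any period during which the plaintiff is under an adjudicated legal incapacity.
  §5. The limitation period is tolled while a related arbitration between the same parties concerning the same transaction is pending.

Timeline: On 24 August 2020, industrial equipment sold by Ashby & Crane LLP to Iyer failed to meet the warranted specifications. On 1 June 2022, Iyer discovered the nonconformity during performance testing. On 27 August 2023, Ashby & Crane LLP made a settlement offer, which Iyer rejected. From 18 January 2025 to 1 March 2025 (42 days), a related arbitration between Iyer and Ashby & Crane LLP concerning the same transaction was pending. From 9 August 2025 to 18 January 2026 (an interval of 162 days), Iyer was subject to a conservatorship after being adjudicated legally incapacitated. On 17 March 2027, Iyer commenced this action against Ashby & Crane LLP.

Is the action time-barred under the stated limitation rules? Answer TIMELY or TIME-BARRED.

TIMELY

Under the discovery rule, the claim accrued on 1 June 2022, when Iyer discovered the injury — not on the 24 August 2020 date of the underlying act.
Adding the 54 months base period to 1 June 2022 gives a deadline of 1 December 2026, before any tolling.
The period was tolled for 42 days by the pending related arbitration (18 January 2025 to 1 March 2025), pushing the deadline to 12 January 2027.
The period was tolled for 162 days by the plaintiff's legal incapacity (9 August 2025 to 18 January 2026), pushing the deadline to 23 June 2027.
Nothing else in the chronology tolls or restarts the period.
Iyer filed on 17 March 2027, before the 23 June 2027 deadline, so the action is timely.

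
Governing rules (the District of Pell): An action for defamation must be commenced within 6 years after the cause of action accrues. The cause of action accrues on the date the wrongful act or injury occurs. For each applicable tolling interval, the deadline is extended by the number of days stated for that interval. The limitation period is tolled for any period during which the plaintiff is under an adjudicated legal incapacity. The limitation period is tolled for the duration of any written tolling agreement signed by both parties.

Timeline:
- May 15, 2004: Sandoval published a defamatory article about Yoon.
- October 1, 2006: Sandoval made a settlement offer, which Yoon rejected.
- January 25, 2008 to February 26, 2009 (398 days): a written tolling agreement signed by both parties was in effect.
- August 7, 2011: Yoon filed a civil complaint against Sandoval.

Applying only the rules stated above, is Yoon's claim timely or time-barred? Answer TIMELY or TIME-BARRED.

TIME-BARRED

The limitation period began to run on May 15, 2004.
The untolled deadline — 6 years after May 15, 2004 — is May 15, 2010.
Because the written tolling agreement ran from January 25, 2008 to February 26, 2009, the deadline is extended by 398 days to June 17, 2011.
The other events in the timeline have no effect on the limitation period under the stated rules.
The August 7, 2011 filing falls after the June 17, 2011 deadline; the claim is time-barred.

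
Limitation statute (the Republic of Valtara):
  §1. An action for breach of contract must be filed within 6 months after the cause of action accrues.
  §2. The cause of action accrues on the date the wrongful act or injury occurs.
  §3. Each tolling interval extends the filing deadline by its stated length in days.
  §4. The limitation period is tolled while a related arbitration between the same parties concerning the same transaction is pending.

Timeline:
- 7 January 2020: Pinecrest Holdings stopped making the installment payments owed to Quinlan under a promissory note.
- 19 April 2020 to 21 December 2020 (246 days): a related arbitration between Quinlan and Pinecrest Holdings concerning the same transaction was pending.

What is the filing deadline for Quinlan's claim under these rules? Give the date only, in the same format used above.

10 March 2021

The claim accrued on 7 January 2020, when the wrongful act occurred.
The untolled deadline — 6 months after 7 January 2020 — is 7 July 2020.
The pending related arbitration from 19 April 2020 to 21 December 2020 tolled the period for 246 days, extending the deadline to 10 March 2021.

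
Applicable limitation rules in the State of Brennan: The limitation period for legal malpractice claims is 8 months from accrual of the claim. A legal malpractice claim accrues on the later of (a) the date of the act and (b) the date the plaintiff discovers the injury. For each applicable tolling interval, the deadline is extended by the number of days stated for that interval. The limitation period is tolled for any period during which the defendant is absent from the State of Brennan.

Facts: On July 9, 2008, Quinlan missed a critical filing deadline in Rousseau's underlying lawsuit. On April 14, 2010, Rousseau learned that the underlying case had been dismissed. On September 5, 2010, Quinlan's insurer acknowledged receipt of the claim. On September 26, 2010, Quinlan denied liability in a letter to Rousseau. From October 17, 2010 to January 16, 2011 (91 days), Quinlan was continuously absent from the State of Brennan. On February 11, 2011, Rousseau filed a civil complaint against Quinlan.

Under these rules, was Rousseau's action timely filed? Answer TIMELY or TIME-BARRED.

Because discovery on April 14, 2010 post-dates the July 9, 2008 act, accrual under the later-of rule falls on April 14, 2010.
Adding the 8 months base period to April 14, 2010 gives a deadline of December 14, 2010, before any tolling.
Because the defendant's absence from the jurisdiction ran from October 17, 2010 to January 16, 2011, the deadline is extended by 91 days to March 15, 2011.
Nothing else in the chronology tolls or restarts the period.
The February 11, 2011 filing precedes the March 15, 2011 deadline; the claim is timely.

TIMELY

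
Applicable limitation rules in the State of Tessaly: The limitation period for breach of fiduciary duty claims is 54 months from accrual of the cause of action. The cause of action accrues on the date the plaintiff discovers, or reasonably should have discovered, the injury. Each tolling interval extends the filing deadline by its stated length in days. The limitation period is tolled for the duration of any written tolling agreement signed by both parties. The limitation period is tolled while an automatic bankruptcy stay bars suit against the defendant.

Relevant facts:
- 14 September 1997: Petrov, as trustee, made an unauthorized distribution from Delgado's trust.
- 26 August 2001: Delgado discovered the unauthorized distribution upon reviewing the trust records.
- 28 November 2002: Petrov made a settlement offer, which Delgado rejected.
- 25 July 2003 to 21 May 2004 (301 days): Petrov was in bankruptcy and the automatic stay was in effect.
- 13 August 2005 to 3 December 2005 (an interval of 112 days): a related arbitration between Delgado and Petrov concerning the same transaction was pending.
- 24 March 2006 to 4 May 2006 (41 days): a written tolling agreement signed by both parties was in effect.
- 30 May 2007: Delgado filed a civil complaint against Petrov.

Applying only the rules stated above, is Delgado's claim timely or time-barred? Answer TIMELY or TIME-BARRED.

TIME-BARRED

Under the discovery rule, the claim accrued on 26 August 2001, when Delgado discovered the injury — not on the 14 September 1997 date of the underlying act.
The untolled deadline — 54 months after 26 August 2001 — is 26 February 2006.
The period was tolled for 301 days by the automatic bankruptcy stay (25 July 2003 to 21 May 2004), pushing the deadline to 24 December 2006.
Because the written tolling agreement ran from 24 March 2006 to 4 May 2006, the deadline is extended by 41 days to 3 February 2007.
No stated provision tolls the period for a pending arbitration, so the interval from 13 August 2005 to 3 December 2005 has no effect on the deadline.
None of the other events listed affects the running of the period under the stated rules.
The 30 May 2007 filing falls after the 3 February 2007 deadline; the claim is time-barred.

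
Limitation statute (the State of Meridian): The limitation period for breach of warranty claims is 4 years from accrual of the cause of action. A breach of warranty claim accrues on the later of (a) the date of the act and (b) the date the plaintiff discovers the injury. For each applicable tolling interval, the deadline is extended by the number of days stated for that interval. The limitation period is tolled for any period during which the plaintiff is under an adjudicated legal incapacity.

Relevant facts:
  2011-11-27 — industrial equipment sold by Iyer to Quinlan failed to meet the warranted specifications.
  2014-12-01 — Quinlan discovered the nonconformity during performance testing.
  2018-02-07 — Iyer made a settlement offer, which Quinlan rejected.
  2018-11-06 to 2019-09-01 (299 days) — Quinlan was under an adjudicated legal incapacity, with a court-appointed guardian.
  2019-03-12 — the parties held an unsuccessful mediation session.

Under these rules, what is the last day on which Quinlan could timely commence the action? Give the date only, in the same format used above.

Taking the later of the act (2011-11-27) and discovery (2014-12-01), the claim accrued on 2014-12-01.
The untolled deadline — 4 years after 2014-12-01 — is 2018-12-01.
Because the plaintiff's legal incapacity ran from 2018-11-06 to 2019-09-01, the deadline is extended by 299 days to 2019-09-26.
Nothing else in the chronology tolls or restarts the period.

2019-09-26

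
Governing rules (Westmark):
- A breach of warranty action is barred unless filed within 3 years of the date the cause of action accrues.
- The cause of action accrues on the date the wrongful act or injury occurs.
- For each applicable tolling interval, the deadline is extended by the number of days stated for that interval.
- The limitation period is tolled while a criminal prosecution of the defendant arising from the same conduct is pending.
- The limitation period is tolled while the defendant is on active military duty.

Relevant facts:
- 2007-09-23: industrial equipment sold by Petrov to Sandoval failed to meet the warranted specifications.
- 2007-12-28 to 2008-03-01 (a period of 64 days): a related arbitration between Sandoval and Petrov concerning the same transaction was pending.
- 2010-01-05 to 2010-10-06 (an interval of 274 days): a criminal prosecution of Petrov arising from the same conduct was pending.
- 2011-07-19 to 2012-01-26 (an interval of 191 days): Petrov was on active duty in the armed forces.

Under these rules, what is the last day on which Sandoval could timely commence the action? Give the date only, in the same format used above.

The cause of action accrued on 2007-09-23, the date of the act.
3 years from 2007-09-23 is 2010-09-23.
Because the pending criminal prosecution ran from 2010-01-05 to 2010-10-06, the deadline is extended by 274 days to 2011-06-24.
The defendant's active military service starting 2011-07-19 came too late — the period had run on 2011-06-24 — and so does not extend the deadline.
Although a pending arbitration ran from 2007-12-28 to 2008-03-01, the stated rules do not make that a tolling event, so it is disregarded.

2011-06-24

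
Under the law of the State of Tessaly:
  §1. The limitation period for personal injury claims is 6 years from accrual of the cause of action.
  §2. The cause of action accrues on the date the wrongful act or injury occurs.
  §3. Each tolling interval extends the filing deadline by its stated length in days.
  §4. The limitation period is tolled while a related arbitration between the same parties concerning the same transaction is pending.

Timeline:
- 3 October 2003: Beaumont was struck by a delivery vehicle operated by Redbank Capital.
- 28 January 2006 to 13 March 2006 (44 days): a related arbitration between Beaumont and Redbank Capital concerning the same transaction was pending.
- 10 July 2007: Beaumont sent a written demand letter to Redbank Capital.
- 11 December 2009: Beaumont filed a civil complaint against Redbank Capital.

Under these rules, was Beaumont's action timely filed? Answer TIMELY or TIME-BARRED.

TIME-BARRED

The claim accrued on 3 October 2003, when the wrongful act occurred.
Adding the 6 years base period to 3 October 2003 gives a deadline of 3 October 2009, before any tolling.
The pending related arbitration from 28 January 2006 to 13 March 2006 tolled the period for 44 days, extending the deadline to 16 November 2009.
Nothing else in the chronology tolls or restarts the period.
The 11 December 2009 filing falls after the 16 November 2009 deadline; the claim is time-barred.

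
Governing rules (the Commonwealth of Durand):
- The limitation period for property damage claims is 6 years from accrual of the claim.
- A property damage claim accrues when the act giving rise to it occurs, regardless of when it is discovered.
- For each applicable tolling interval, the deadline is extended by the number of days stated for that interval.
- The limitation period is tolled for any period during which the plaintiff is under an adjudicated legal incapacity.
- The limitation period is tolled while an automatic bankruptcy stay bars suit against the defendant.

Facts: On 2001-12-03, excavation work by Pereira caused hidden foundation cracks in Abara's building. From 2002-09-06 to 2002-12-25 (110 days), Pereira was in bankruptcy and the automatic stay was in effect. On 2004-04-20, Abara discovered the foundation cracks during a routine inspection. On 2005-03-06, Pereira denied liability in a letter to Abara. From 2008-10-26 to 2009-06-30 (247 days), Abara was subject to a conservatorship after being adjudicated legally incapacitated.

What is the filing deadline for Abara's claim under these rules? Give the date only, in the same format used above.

Accrual is governed by the date of the act, so the period began to run on 2001-12-03; the later discovery on 2004-04-20 is irrelevant under the stated rule.
Adding the 6 years base period to 2001-12-03 gives a deadline of 2007-12-03, before any tolling.
The period was tolled for 110 days by the automatic bankruptcy stay (2002-09-06 to 2002-12-25), pushing the deadline to 2008-03-22.
The plaintiff's legal incapacity from 2008-10-26 to 2009-06-30 began after the period had already run on 2008-03-22, so it has no tolling effect.
None of the other events listed affects the running of the period under the stated rules.

2008-03-22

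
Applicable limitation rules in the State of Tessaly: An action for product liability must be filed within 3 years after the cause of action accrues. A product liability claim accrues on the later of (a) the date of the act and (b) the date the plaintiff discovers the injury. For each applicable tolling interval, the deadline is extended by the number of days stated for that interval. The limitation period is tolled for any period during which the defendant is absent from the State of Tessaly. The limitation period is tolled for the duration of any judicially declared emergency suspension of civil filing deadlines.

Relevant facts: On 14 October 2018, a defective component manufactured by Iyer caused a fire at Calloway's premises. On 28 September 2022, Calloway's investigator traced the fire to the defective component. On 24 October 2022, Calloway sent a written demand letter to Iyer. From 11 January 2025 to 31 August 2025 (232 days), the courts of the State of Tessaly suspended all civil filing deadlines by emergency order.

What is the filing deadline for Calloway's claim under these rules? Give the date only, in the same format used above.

Because discovery on 28 September 2022 post-dates the 14 October 2018 act, accrual under the later-of rule falls on 28 September 2022.
The untolled deadline — 3 years after 28 September 2022 — is 28 September 2025.
Because the emergency suspension of filing deadlines ran from 11 January 2025 to 31 August 2025, the deadline is extended by 232 days to 18 May 2026.
The other events in the timeline have no effect on the limitation period under the stated rules.

18 May 2026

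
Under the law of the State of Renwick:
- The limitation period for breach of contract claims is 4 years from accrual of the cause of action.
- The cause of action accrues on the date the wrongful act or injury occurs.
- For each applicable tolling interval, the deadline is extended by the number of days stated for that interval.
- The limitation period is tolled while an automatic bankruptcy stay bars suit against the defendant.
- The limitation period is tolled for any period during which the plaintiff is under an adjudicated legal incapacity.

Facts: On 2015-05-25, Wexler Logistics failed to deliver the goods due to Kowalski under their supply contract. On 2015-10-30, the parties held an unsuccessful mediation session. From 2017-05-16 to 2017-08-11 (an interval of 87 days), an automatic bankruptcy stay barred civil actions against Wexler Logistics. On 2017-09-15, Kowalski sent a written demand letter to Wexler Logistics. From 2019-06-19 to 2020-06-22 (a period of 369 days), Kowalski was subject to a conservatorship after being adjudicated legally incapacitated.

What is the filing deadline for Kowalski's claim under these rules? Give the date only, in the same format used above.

The limitation period began to run on 2015-05-25.
Adding the 4 years base period to 2015-05-25 gives a deadline of 2019-05-25, before any tolling.
The automatic bankruptcy stay from 2017-05-16 to 2017-08-11 tolled the period for 87 days, extending the deadline to 2019-08-20.
The plaintiff's legal incapacity from 2019-06-19 to 2020-06-22 tolled the period for 369 days, extending the deadline to 2020-08-23.
Nothing else in the chronology tolls or restarts the period.

2020-08-23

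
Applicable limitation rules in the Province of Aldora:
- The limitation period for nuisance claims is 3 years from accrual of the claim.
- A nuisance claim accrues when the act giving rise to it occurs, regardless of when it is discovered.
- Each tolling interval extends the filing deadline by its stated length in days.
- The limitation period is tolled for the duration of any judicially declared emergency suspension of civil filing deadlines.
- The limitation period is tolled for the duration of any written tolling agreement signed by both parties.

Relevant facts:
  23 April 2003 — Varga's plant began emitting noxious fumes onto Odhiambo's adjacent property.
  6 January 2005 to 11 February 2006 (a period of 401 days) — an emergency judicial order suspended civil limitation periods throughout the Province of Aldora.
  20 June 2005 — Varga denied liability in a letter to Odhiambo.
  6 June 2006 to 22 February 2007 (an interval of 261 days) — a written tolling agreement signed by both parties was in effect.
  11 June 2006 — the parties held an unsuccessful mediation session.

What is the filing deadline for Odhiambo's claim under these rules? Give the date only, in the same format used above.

14 February 2008

The limitation period began to run on 23 April 2003.
The untolled deadline — 3 years after 23 April 2003 — is 23 April 2006.
Because the emergency suspension of filing deadlines ran from 6 January 2005 to 11 February 2006, the deadline is extended by 401 days to 29 May 2007.
The period was tolled for 261 days by the written tolling agreement (6 June 2006 to 22 February 2007), pushing the deadline to 14 February 2008.
None of the other events listed affects the running of the period under the stated rules.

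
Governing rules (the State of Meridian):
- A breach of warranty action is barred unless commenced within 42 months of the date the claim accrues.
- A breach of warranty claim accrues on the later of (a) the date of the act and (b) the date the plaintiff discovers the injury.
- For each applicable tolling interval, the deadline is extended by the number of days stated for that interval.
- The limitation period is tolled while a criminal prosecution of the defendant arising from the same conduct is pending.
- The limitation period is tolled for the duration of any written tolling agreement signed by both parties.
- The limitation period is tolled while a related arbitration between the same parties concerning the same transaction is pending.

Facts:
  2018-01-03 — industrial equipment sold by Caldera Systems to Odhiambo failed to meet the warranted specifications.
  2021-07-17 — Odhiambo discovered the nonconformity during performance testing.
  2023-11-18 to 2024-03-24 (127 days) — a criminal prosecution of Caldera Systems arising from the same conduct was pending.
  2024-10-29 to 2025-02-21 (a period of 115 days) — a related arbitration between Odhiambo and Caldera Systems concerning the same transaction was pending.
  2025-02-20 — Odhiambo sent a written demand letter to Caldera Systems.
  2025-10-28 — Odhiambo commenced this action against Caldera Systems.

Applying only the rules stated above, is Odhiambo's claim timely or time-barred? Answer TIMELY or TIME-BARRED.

The claim accrued on 2021-07-17 — the later of the 2018-01-03 act and the 2021-07-17 discovery.
Adding the 42 months base period to 2021-07-17 gives a deadline of 2025-01-17, before any tolling.
The period was tolled for 127 days by the pending criminal prosecution (2023-11-18 to 2024-03-24), pushing the deadline to 2025-05-24.
The pending related arbitration from 2024-10-29 to 2025-02-21 tolled the period for 115 days, extending the deadline to 2025-09-16.
The other events in the timeline have no effect on the limitation period under the stated rules.
The 2025-10-28 filing falls after the 2025-09-16 deadline; the claim is time-barred.

TIME-BARRED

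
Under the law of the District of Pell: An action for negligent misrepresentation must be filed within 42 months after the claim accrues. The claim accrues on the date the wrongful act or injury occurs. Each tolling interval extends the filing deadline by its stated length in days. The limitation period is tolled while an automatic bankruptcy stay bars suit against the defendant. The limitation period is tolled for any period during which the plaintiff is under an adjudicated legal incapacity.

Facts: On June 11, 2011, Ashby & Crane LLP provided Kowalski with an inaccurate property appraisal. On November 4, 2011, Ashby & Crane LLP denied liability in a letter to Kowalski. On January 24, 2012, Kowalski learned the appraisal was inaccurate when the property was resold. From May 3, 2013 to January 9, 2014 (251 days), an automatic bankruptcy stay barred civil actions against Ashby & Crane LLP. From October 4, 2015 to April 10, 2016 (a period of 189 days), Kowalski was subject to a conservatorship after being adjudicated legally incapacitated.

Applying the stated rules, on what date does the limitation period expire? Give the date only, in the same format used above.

August 19, 2015

Because the rule ties accrual to occurrence, the claim accrued on June 11, 2011, not on the January 24, 2012 discovery date.
Adding the 42 months base period to June 11, 2011 gives a deadline of December 11, 2014, before any tolling.
The period was tolled for 251 days by the automatic bankruptcy stay (May 3, 2013 to January 9, 2014), pushing the deadline to August 19, 2015.
The plaintiff's legal incapacity from October 4, 2015 to April 10, 2016 began after the period had already run on August 19, 2015, so it has no tolling effect.
The other events in the timeline have no effect on the limitation period under the stated rules.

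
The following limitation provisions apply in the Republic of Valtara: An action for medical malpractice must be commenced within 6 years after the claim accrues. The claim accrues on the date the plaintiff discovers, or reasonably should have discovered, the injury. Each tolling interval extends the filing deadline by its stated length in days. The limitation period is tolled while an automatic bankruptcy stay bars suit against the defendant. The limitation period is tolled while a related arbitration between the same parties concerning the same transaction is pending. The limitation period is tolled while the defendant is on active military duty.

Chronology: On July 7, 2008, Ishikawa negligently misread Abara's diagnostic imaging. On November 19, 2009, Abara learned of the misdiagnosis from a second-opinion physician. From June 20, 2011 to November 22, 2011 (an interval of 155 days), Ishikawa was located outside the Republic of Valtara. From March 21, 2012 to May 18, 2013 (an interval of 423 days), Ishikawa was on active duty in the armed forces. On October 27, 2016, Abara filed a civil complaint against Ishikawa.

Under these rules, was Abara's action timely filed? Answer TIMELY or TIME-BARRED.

TIMELY

The claim did not accrue until Abara discovered the injury on November 19, 2009; the July 7, 2008 act date does not start the clock under the stated rule.
The untolled deadline — 6 years after November 19, 2009 — is November 19, 2015.
Because the defendant's active military service ran from March 21, 2012 to May 18, 2013, the deadline is extended by 423 days to January 15, 2017.
No stated provision tolls the period for the defendant's absence, so the interval from June 20, 2011 to November 22, 2011 has no effect on the deadline.
The October 27, 2016 filing precedes the January 15, 2017 deadline; the claim is timely.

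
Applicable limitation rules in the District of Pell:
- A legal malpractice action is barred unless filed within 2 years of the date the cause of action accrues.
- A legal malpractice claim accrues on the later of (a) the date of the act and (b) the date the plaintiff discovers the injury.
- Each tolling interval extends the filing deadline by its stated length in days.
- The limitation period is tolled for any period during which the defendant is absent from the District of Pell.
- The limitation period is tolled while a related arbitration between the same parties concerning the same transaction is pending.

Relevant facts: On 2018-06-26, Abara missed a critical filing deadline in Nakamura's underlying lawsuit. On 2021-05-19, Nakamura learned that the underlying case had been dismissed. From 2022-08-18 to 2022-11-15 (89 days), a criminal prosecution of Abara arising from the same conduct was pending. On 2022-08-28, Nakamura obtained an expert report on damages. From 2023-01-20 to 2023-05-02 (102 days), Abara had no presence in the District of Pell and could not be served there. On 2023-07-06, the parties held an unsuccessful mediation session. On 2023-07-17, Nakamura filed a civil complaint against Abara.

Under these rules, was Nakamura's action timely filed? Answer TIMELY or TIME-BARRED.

TIMELY

Taking the later of the act (2018-06-26) and discovery (2021-05-19), the claim accrued on 2021-05-19.
2 years from 2021-05-19 is 2023-05-19.
The defendant's absence from the jurisdiction from 2023-01-20 to 2023-05-02 tolled the period for 102 days, extending the deadline to 2023-08-29.
No stated provision tolls the period for a criminal prosecution, so the interval from 2022-08-18 to 2022-11-15 has no effect on the deadline.
The other events in the timeline have no effect on the limitation period under the stated rules.
Filing on 2023-07-17 beat the 2023-08-29 deadline — the action is timely.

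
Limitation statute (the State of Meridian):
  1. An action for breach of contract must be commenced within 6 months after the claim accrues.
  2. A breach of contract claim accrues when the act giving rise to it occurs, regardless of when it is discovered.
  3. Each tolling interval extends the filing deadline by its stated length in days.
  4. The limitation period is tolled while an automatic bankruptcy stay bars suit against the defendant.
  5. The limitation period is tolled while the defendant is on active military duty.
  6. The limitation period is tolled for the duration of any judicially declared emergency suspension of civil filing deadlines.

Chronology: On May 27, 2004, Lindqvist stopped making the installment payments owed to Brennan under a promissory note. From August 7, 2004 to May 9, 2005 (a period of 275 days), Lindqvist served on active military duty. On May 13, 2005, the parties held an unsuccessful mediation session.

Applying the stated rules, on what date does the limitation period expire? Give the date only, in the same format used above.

August 29, 2005

The claim accrued on May 27, 2004, when the wrongful act occurred.
6 months from May 27, 2004 is November 27, 2004.
Because the defendant's active military service ran from August 7, 2004 to May 9, 2005, the deadline is extended by 275 days to August 29, 2005.
None of the other events listed affects the running of the period under the stated rules.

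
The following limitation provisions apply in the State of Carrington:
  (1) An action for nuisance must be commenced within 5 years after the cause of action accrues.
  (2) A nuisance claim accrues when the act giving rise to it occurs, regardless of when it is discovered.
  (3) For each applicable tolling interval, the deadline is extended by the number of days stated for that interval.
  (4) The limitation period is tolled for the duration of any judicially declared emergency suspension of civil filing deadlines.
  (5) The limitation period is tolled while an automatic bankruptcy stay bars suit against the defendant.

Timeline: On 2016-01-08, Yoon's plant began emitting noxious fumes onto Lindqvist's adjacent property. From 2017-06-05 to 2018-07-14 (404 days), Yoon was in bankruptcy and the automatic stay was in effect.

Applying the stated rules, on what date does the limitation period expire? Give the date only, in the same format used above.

The limitation period began to run on 2016-01-08.
The untolled deadline — 5 years after 2016-01-08 — is 2021-01-08.
The period was tolled for 404 days by the automatic bankruptcy stay (2017-06-05 to 2018-07-14), pushing the deadline to 2022-02-16.

2022-02-16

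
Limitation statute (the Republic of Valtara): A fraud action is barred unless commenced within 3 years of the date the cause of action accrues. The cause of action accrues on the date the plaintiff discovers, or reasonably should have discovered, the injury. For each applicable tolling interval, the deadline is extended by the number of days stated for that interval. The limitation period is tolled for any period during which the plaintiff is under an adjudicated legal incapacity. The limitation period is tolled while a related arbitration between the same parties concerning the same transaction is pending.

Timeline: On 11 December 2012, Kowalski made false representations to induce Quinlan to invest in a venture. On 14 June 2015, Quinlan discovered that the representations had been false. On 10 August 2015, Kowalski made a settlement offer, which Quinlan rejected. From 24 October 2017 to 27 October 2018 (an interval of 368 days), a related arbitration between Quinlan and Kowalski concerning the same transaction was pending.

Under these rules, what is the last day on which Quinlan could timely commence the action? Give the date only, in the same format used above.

Accrual is tied to discovery, so the period began on 14 June 2015 rather than on 11 December 2012 when the act occurred.
The untolled deadline — 3 years after 14 June 2015 — is 14 June 2018.
The period was tolled for 368 days by the pending related arbitration (24 October 2017 to 27 October 2018), pushing the deadline to 17 June 2019.
The other events in the timeline have no effect on the limitation period under the stated rules.

17 June 2019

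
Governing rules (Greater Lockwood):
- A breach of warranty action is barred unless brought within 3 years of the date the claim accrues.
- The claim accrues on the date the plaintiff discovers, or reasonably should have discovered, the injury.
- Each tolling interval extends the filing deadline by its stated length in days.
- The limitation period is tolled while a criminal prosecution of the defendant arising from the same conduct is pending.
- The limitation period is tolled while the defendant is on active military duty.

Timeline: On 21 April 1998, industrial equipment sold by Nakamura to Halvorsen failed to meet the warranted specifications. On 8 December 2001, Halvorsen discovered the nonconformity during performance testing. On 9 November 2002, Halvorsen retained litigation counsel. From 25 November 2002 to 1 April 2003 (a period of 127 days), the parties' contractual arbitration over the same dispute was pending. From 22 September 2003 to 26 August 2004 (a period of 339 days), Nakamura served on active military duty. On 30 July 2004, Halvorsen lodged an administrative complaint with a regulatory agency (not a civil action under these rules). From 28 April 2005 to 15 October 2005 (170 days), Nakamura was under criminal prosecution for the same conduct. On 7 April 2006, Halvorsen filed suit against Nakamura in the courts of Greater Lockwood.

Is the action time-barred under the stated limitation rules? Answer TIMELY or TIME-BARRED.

The claim did not accrue until Halvorsen discovered the injury on 8 December 2001; the 21 April 1998 act date does not start the clock under the stated rule.
Adding the 3 years base period to 8 December 2001 gives a deadline of 8 December 2004, before any tolling.
The period was tolled for 339 days by the defendant's active military service (22 September 2003 to 26 August 2004), pushing the deadline to 12 November 2005.
The pending criminal prosecution from 28 April 2005 to 15 October 2005 tolled the period for 170 days, extending the deadline to 1 May 2006.
No stated provision tolls the period for a pending arbitration, so the interval from 25 November 2002 to 1 April 2003 has no effect on the deadline.
None of the other events listed affects the running of the period under the stated rules.
The 7 April 2006 filing precedes the 1 May 2006 deadline; the claim is timely.

TIMELY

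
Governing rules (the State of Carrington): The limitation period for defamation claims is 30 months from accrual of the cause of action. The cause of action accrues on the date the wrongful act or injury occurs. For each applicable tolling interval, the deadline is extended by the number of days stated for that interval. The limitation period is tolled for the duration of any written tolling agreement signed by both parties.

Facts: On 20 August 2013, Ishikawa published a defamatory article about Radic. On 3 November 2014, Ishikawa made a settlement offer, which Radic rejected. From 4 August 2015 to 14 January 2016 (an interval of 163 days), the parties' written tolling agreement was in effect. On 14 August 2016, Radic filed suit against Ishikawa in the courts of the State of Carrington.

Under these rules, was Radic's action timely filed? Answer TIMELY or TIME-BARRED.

TIME-BARRED

The limitation period began to run on 20 August 2013.
The untolled deadline — 30 months after 20 August 2013 — is 20 February 2016.
The written tolling agreement from 4 August 2015 to 14 January 2016 tolled the period for 163 days, extending the deadline to 1 August 2016.
The other events in the timeline have no effect on the limitation period under the stated rules.
The 14 August 2016 filing falls after the 1 August 2016 deadline; the claim is time-barred.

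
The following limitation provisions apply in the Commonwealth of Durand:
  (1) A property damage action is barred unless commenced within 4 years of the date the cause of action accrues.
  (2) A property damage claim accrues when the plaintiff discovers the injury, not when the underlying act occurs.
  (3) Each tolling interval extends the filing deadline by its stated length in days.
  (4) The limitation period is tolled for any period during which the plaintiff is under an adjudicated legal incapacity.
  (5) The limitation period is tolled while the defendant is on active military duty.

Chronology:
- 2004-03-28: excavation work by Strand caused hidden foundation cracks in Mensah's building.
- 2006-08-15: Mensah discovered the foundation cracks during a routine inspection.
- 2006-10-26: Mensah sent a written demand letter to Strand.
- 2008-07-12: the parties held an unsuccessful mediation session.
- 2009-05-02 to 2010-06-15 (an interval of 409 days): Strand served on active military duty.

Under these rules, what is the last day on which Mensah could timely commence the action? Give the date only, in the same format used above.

The claim did not accrue until Mensah discovered the injury on 2006-08-15; the 2004-03-28 act date does not start the clock under the stated rule.
4 years from 2006-08-15 is 2010-08-15.
The period was tolled for 409 days by the defendant's active military service (2009-05-02 to 2010-06-15), pushing the deadline to 2011-09-28.
None of the other events listed affects the running of the period under the stated rules.

2011-09-28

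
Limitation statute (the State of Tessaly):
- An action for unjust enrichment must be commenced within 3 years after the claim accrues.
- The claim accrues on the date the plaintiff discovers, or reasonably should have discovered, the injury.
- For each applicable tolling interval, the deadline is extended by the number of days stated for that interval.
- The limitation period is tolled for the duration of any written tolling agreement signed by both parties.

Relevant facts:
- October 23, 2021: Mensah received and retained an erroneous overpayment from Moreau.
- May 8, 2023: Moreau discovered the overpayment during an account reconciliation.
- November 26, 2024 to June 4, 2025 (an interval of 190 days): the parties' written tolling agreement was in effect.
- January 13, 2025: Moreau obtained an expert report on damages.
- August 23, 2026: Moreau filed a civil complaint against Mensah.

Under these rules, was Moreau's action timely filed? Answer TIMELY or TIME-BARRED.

TIMELY

Under the discovery rule, the claim accrued on May 8, 2023, when Moreau discovered the injury — not on the October 23, 2021 date of the underlying act.
The untolled deadline — 3 years after May 8, 2023 — is May 8, 2026.
The period was tolled for 190 days by the written tolling agreement (November 26, 2024 to June 4, 2025), pushing the deadline to November 14, 2026.
Nothing else in the chronology tolls or restarts the period.
Filing on August 23, 2026 beat the November 14, 2026 deadline — the action is timely.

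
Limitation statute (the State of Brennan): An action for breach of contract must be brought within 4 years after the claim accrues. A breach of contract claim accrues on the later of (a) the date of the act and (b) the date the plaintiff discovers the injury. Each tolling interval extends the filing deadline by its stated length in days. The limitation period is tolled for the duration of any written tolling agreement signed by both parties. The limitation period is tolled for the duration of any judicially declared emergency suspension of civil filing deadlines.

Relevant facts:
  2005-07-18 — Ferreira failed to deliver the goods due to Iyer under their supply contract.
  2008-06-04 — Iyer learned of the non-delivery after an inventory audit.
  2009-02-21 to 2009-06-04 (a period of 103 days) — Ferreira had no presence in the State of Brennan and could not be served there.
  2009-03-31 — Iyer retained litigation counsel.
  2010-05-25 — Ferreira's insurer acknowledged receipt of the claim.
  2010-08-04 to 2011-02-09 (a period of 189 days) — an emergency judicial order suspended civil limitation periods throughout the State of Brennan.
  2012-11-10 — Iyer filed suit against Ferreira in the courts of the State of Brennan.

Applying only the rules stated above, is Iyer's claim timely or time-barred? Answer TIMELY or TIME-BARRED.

TIMELY

Taking the later of the act (2005-07-18) and discovery (2008-06-04), the claim accrued on 2008-06-04.
Adding the 4 years base period to 2008-06-04 gives a deadline of 2012-06-04, before any tolling.
Because the emergency suspension of filing deadlines ran from 2010-08-04 to 2011-02-09, the deadline is extended by 189 days to 2012-12-10.
The defendant's absence from the jurisdiction from 2009-02-21 to 2009-06-04 does not toll the period, because no stated rule makes the defendant's absence a tolling event.
The other events in the timeline have no effect on the limitation period under the stated rules.
Filing on 2012-11-10 beat the 2012-12-10 deadline — the action is timely.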